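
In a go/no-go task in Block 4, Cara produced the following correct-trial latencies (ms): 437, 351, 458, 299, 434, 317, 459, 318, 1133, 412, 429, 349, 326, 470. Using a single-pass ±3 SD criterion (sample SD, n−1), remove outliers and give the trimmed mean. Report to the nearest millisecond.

389 ms

n = 14, ΣRT = 6192, M = 442.286
Σ(x−M)² = 561802.86; s = √(561802.86/13) = 207.884
Cutoffs: 442.286 ± 3·207.884 → [-181.4, 1065.9]
Outside: 1133 → excluded.
Retained (n=13): Σ = 5059, mean = 5059/13 = 389.154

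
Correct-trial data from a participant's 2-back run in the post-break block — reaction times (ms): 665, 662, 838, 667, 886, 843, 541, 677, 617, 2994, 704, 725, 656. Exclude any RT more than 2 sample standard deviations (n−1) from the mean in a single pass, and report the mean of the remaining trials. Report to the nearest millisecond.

n = 13, ΣRT = 11475, M = 882.692
Σ(x−M)² = 4941664.77; s = √(4941664.77/12) = 641.721
Cutoffs: 882.692 ± 2·641.721 → [-400.7, 2166.1]
Outside: 2994 → excluded.
Retained (n=12): Σ = 8481, mean = 8481/12 = 706.750

707 ms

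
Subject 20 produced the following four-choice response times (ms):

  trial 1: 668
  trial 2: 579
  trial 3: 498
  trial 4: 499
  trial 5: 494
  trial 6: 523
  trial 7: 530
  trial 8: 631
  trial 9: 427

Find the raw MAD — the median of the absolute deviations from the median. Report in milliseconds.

29 ms

Sorted: 427, 494, 498, 499, 523, 530, 579, 631, 668 → median = 523
|x − 523|: 145, 56, 25, 24, 29, 0, 7, 108, 96
Sorted deviations: 0, 7, 24, 25, 29, 56, 96, 108, 145 → MAD = 29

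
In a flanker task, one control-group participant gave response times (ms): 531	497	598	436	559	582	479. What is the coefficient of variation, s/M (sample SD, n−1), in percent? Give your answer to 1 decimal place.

n = 7, Σ = 3682, M = 526.0000
Σ(x−M)² = 20584.000; s = √(20584.000/6) = 58.5719
CV = 58.5719 / 526.0000 = 0.11135 = 11.135%

11.1%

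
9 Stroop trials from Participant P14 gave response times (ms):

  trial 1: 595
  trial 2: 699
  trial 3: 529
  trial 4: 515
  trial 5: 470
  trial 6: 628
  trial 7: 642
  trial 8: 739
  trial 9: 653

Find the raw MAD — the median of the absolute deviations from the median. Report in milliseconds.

Sorted: 470, 515, 529, 595, 628, 642, 653, 699, 739 → median = 628
|x − 628|: 33, 71, 99, 113, 158, 0, 14, 111, 25
Sorted deviations: 0, 14, 25, 33, 71, 99, 111, 113, 158 → MAD = 71

71 ms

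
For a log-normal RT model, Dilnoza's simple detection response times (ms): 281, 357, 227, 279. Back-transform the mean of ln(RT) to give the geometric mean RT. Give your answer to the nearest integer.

282 ms

ln(RT): 5.6384, 5.8777, 5.4250, 5.6312
Mean ln(RT) = 22.5723/4 = 5.64306
Geometric mean = exp(5.64306) = 282.33 ms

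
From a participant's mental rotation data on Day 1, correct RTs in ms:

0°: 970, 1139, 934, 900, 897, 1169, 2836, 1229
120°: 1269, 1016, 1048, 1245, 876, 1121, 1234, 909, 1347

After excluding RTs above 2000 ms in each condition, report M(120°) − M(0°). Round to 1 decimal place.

84.3 ms

0°: exclude 2836
M(0°) = 7238/7 = 1034.000
M(120°) = 10065/9 = 1118.333
Difference = 1118.333 − 1034.000 = 84.333 ms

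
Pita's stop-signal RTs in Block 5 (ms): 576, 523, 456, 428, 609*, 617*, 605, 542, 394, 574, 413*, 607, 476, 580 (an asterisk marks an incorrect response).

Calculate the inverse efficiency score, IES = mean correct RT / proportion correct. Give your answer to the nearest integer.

667 ms

Correct trials (n=11): 576, 523, 456, 428, 605, 542, 394, 574, 607, 476, 580
Mean correct RT = 5761/11 = 523.7273 ms
Proportion correct = 11/14
IES = 523.7273 / (11/14) = 666.562 ms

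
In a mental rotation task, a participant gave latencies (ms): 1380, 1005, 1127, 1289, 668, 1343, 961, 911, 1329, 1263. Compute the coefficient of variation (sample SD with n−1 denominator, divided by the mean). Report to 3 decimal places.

0.208

n = 10, Σ = 11276, M = 1127.6000
Σ(x−M)² = 495982.400; s = √(495982.400/9) = 234.7534
CV = 234.7534 / 1127.6000 = 0.20819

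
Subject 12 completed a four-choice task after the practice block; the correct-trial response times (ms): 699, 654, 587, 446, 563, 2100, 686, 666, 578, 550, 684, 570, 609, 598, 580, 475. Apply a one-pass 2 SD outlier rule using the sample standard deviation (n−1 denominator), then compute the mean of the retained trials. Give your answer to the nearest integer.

n = 16, ΣRT = 11045, M = 690.312
Σ(x−M)² = 2196271.44; s = √(2196271.44/15) = 382.646
Cutoffs: 690.312 ± 2·382.646 → [-75.0, 1455.6]
Outside: 2100 → excluded.
Retained (n=15): Σ = 8945, mean = 8945/15 = 596.333

596 ms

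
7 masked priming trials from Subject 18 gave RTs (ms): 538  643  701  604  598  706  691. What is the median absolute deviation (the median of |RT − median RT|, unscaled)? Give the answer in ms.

48 ms

Sorted: 538, 598, 604, 643, 691, 701, 706 → median = 643
|x − 643|: 105, 0, 58, 39, 45, 63, 48
Sorted deviations: 0, 39, 45, 48, 58, 63, 105 → MAD = 48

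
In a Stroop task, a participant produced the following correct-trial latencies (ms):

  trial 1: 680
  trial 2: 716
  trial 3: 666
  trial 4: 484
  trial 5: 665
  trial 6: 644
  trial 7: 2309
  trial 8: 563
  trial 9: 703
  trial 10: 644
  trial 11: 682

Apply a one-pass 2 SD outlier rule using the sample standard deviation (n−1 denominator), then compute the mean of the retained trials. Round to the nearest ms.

n = 11, ΣRT = 8756, M = 796.000
Σ(x−M)² = 2562572.00; s = √(2562572.00/10) = 506.219
Cutoffs: 796.000 ± 2·506.219 → [-216.4, 1808.4]
Outside: 2309 → excluded.
Retained (n=10): Σ = 6447, mean = 6447/10 = 644.700

645 ms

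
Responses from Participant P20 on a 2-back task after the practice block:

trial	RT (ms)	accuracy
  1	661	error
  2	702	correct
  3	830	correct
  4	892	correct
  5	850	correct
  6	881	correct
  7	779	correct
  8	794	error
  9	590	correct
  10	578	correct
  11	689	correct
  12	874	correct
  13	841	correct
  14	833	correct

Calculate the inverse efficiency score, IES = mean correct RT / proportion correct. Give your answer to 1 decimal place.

Correct trials (n=12): 702, 830, 892, 850, 881, 779, 590, 578, 689, 874, 841, 833
Mean correct RT = 9339/12 = 778.2500 ms
Proportion correct = 12/14
IES = 778.2500 / (12/14) = 907.958 ms

908.0 ms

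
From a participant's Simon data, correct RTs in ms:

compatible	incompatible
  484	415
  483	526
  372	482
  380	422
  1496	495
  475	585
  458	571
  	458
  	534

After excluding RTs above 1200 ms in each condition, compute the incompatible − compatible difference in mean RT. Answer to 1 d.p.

56.7 ms

compatible: exclude 1496
M(compatible) = 2652/6 = 442.000
M(incompatible) = 4488/9 = 498.667
Difference = 498.667 − 442.000 = 56.667 ms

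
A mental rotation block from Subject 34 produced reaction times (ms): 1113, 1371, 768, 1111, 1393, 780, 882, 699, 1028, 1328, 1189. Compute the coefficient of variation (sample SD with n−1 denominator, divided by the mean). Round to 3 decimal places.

n = 11, Σ = 11662, M = 1060.1818
Σ(x−M)² = 628177.636; s = √(628177.636/10) = 250.6347
CV = 250.6347 / 1060.1818 = 0.23641

0.236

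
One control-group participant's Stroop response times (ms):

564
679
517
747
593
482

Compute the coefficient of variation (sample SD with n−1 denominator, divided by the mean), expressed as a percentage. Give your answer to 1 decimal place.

n = 6, Σ = 3582, M = 597.0000
Σ(x−M)² = 49954.000; s = √(49954.000/5) = 99.9540
CV = 99.9540 / 597.0000 = 0.16743 = 16.743%

16.7%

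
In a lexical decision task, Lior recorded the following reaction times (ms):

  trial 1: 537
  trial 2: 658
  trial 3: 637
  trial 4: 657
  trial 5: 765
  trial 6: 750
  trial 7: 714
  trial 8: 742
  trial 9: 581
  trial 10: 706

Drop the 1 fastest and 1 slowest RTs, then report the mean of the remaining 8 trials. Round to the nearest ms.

681 ms

Sorted: 537, 581, 637, 657, 658, 706, 714, 742, 750, 765
Drop lowest 1 (537) and highest 1 (765)
Remaining (n=8): Σ = 5445, mean = 5445/8 = 680.625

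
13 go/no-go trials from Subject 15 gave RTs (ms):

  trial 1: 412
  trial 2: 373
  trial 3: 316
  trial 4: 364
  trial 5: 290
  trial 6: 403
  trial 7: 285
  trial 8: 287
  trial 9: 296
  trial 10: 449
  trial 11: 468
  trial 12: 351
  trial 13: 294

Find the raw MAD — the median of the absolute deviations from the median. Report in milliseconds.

Sorted: 285, 287, 290, 294, 296, 316, 351, 364, 373, 403, 412, 449, 468 → median = 351
|x − 351|: 61, 22, 35, 13, 61, 52, 66, 64, 55, 98, 117, 0, 57
Sorted deviations: 0, 13, 22, 35, 52, 55, 57, 61, 61, 64, 66, 98, 117 → MAD = 57

57 ms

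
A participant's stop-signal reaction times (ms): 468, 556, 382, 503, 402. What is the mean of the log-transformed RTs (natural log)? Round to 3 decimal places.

ln(RT): 6.1485, 6.3208, 5.9454, 6.2206, 5.9965
Σ ln(RT) = 30.6317
Mean = 30.6317/5 = 6.12634

6.126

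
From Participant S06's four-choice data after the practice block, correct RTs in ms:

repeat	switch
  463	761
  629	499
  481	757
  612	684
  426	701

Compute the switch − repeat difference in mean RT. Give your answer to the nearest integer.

158 ms

M(repeat) = 2611/5 = 522.200
M(switch) = 3402/5 = 680.400
Difference = 680.400 − 522.200 = 158.200 ms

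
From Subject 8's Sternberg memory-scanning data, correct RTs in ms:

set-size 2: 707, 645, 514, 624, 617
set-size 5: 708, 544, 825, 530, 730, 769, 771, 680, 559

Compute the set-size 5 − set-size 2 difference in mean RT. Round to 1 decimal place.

58.2 ms

M(set-size 2) = 3107/5 = 621.400
M(set-size 5) = 6116/9 = 679.556
Difference = 679.556 − 621.400 = 58.156 ms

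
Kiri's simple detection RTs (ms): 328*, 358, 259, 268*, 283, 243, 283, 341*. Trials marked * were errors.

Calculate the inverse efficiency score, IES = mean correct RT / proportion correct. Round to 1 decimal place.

Correct trials (n=5): 358, 259, 283, 243, 283
Mean correct RT = 1426/5 = 285.2000 ms
Proportion correct = 5/8
IES = 285.2000 / (5/8) = 456.320 ms

456.3 ms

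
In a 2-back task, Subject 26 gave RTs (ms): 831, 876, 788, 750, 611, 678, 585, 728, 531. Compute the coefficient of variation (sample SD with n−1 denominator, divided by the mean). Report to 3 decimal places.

0.164

n = 9, Σ = 6378, M = 708.6667
Σ(x−M)² = 108680.000; s = √(108680.000/8) = 116.5547
CV = 116.5547 / 708.6667 = 0.16447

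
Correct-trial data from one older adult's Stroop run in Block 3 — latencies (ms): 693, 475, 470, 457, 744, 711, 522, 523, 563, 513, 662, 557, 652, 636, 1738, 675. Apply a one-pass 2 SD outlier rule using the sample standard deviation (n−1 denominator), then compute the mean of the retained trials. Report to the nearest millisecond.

n = 16, ΣRT = 10591, M = 661.938
Σ(x−M)² = 1364612.94; s = √(1364612.94/15) = 301.619
Cutoffs: 661.938 ± 2·301.619 → [58.7, 1265.2]
Outside: 1738 → excluded.
Retained (n=15): Σ = 8853, mean = 8853/15 = 590.200

590 ms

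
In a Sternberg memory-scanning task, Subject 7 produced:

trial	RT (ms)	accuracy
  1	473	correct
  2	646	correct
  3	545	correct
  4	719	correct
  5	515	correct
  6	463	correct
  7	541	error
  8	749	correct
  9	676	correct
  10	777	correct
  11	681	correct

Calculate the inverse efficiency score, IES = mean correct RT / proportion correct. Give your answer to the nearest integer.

687 ms

Correct trials (n=10): 473, 646, 545, 719, 515, 463, 749, 676, 777, 681
Mean correct RT = 6244/10 = 624.4000 ms
Proportion correct = 10/11
IES = 624.4000 / (10/11) = 686.840 ms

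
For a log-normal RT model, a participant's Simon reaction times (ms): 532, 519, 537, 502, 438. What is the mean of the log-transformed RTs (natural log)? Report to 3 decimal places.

ln(RT): 6.2766, 6.2519, 6.2860, 6.2186, 6.0822
Σ ln(RT) = 31.1154
Mean = 31.1154/5 = 6.22307

6.223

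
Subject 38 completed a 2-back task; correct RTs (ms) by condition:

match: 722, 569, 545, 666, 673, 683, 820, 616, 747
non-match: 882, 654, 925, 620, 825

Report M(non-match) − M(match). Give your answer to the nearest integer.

M(match) = 6041/9 = 671.222
M(non-match) = 3906/5 = 781.200
Difference = 781.200 − 671.222 = 109.978 ms

110 ms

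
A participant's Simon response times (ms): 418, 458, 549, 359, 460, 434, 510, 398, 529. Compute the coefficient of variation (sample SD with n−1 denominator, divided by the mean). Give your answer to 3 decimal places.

n = 9, Σ = 4115, M = 457.2222
Σ(x−M)² = 31601.556; s = √(31601.556/8) = 62.8506
CV = 62.8506 / 457.2222 = 0.13746

0.137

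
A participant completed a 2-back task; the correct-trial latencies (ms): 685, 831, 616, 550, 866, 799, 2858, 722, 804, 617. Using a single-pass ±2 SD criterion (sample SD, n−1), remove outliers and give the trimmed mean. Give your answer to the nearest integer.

n = 10, ΣRT = 9348, M = 934.800
Σ(x−M)² = 4208141.60; s = √(4208141.60/9) = 683.792
Cutoffs: 934.800 ± 2·683.792 → [-432.8, 2302.4]
Outside: 2858 → excluded.
Retained (n=9): Σ = 6490, mean = 6490/9 = 721.111

721 ms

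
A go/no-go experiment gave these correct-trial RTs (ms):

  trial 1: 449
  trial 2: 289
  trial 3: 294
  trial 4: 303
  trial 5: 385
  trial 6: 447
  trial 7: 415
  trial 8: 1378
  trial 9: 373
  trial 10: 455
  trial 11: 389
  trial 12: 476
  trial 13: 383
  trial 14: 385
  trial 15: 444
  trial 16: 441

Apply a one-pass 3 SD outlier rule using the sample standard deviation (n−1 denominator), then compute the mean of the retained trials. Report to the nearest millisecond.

395 ms

n = 16, ΣRT = 7306, M = 456.625
Σ(x−M)² = 956989.75; s = √(956989.75/15) = 252.585
Cutoffs: 456.625 ± 3·252.585 → [-301.1, 1214.4]
Outside: 1378 → excluded.
Retained (n=15): Σ = 5928, mean = 5928/15 = 395.200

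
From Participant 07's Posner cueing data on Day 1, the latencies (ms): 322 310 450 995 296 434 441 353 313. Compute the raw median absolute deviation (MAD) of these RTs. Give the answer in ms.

57 ms

Sorted: 296, 310, 313, 322, 353, 434, 441, 450, 995 → median = 353
|x − 353|: 31, 43, 97, 642, 57, 81, 88, 0, 40
Sorted deviations: 0, 31, 40, 43, 57, 81, 88, 97, 642 → MAD = 57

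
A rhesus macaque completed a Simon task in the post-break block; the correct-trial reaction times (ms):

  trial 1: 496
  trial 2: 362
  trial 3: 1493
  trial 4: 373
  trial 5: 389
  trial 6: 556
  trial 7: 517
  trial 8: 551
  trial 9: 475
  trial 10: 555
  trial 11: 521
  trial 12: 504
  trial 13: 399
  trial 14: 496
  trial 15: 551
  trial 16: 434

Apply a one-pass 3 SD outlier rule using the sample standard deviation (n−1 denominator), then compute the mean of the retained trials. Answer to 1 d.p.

n = 16, ΣRT = 8672, M = 542.000
Σ(x−M)² = 1032642.00; s = √(1032642.00/15) = 262.379
Cutoffs: 542.000 ± 3·262.379 → [-245.1, 1329.1]
Outside: 1493 → excluded.
Retained (n=15): Σ = 7179, mean = 7179/15 = 478.600

478.6 ms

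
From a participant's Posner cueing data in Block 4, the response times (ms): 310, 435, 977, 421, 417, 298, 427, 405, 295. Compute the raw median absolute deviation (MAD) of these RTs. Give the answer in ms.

Sorted: 295, 298, 310, 405, 417, 421, 427, 435, 977 → median = 417
|x − 417|: 107, 18, 560, 4, 0, 119, 10, 12, 122
Sorted deviations: 0, 4, 10, 12, 18, 107, 119, 122, 560 → MAD = 18

18 ms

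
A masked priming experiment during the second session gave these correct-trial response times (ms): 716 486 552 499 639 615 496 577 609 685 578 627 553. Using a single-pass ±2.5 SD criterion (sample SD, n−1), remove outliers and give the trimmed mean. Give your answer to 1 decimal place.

n = 13, ΣRT = 7632, M = 587.077
Σ(x−M)² = 60604.92; s = √(60604.92/12) = 71.066
Cutoffs: 587.077 ± 2.5·71.066 → [409.4, 764.7]
No RTs fall outside the cutoffs; all 13 retained. Mean = 7632/13 = 587.077

587.1 ms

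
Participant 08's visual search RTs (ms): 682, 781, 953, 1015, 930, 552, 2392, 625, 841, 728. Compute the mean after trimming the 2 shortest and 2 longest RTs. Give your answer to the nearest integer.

Sorted: 552, 625, 682, 728, 781, 841, 930, 953, 1015, 2392
Drop lowest 2 (552, 625) and highest 2 (1015, 2392)
Remaining (n=6): Σ = 4915, mean = 4915/6 = 819.167

819 ms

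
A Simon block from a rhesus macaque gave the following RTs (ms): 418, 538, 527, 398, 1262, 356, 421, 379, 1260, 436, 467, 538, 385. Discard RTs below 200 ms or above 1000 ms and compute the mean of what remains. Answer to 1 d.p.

442.1 ms

Excluded: 1260, 1262
Retained (n=11): Σ = 4863
Mean = 4863/11 = 442.0909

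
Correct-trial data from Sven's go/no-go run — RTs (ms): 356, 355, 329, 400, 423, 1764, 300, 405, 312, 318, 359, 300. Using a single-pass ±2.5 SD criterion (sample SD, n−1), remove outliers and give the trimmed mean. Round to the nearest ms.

n = 12, ΣRT = 5621, M = 468.417
Σ(x−M)² = 1850030.92; s = √(1850030.92/11) = 410.103
Cutoffs: 468.417 ± 2.5·410.103 → [-556.8, 1493.7]
Outside: 1764 → excluded.
Retained (n=11): Σ = 3857, mean = 3857/11 = 350.636

351 ms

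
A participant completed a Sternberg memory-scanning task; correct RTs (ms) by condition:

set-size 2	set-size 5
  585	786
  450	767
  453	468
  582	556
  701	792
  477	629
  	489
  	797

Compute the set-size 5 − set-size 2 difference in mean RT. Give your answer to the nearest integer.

119 ms

M(set-size 2) = 3248/6 = 541.333
M(set-size 5) = 5284/8 = 660.500
Difference = 660.500 − 541.333 = 119.167 ms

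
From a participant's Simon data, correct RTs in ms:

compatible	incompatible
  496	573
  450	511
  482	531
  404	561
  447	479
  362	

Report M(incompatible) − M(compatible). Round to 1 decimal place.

M(compatible) = 2641/6 = 440.167
M(incompatible) = 2655/5 = 531.000
Difference = 531.000 − 440.167 = 90.833 ms

90.8 ms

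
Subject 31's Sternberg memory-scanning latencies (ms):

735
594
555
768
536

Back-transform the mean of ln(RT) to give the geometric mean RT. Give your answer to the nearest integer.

ln(RT): 6.5999, 6.3869, 6.3190, 6.6438, 6.2841
Mean ln(RT) = 32.2336/5 = 6.44673
Geometric mean = exp(6.44673) = 630.64 ms

631 ms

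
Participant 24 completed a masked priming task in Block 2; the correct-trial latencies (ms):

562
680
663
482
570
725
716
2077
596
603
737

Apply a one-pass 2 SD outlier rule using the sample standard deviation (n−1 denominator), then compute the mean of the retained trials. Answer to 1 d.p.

633.4 ms

n = 11, ΣRT = 8411, M = 764.636
Σ(x−M)² = 1957884.55; s = √(1957884.55/10) = 442.480
Cutoffs: 764.636 ± 2·442.480 → [-120.3, 1649.6]
Outside: 2077 → excluded.
Retained (n=10): Σ = 6334, mean = 6334/10 = 633.400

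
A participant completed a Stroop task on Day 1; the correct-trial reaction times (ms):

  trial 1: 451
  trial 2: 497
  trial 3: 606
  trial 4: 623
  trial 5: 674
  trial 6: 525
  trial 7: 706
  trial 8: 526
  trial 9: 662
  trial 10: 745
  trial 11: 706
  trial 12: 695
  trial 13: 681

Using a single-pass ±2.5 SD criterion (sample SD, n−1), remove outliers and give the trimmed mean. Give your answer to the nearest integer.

623 ms

n = 13, ΣRT = 8097, M = 622.846
Σ(x−M)² = 106093.69; s = √(106093.69/12) = 94.027
Cutoffs: 622.846 ± 2.5·94.027 → [387.8, 857.9]
No RTs fall outside the cutoffs; all 13 retained. Mean = 8097/13 = 622.846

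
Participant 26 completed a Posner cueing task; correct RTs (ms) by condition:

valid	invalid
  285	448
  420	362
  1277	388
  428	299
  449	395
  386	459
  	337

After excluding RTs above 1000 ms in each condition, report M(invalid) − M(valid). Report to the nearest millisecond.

valid: exclude 1277
M(valid) = 1968/5 = 393.600
M(invalid) = 2688/7 = 384.000
Difference = 384.000 − 393.600 = -9.600 ms

-10 ms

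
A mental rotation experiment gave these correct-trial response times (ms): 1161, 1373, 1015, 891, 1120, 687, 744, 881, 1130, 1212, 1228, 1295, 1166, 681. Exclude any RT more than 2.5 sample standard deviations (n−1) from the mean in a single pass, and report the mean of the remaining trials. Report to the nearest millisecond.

1042 ms

n = 14, ΣRT = 14584, M = 1041.714
Σ(x−M)² = 675030.86; s = √(675030.86/13) = 227.872
Cutoffs: 1041.714 ± 2.5·227.872 → [472.0, 1611.4]
No RTs fall outside the cutoffs; all 14 retained. Mean = 14584/14 = 1041.714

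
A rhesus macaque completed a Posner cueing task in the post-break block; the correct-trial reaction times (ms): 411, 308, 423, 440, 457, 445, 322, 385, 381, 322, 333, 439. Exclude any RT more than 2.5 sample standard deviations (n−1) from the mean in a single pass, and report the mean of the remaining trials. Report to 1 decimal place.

388.8 ms

n = 12, ΣRT = 4666, M = 388.833
Σ(x−M)² = 33255.67; s = √(33255.67/11) = 54.984
Cutoffs: 388.833 ± 2.5·54.984 → [251.4, 526.3]
No RTs fall outside the cutoffs; all 12 retained. Mean = 4666/12 = 388.833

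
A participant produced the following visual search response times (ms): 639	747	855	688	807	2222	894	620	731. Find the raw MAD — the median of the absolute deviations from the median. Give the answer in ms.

108 ms

Sorted: 620, 639, 688, 731, 747, 807, 855, 894, 2222 → median = 747
|x − 747|: 108, 0, 108, 59, 60, 1475, 147, 127, 16
Sorted deviations: 0, 16, 59, 60, 108, 108, 127, 147, 1475 → MAD = 108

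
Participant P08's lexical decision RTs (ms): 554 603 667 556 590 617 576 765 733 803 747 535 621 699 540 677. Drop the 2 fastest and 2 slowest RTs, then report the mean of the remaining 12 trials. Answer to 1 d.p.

Sorted: 535, 540, 554, 556, 576, 590, 603, 617, 621, 667, 677, 699, 733, 747, 765, 803
Drop lowest 2 (535, 540) and highest 2 (765, 803)
Remaining (n=12): Σ = 7640, mean = 7640/12 = 636.667

636.7 ms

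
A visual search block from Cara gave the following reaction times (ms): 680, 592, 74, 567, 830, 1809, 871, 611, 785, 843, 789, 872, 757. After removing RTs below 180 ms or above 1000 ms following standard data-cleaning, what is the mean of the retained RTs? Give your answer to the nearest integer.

745 ms

Excluded: 74, 1809
Retained (n=11): Σ = 8197
Mean = 8197/11 = 745.1818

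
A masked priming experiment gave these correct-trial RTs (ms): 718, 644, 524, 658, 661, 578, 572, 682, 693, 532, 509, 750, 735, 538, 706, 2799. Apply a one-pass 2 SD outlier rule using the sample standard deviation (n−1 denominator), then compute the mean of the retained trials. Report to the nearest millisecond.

633 ms

n = 16, ΣRT = 12299, M = 768.688
Σ(x−M)² = 4494385.44; s = √(4494385.44/15) = 547.381
Cutoffs: 768.688 ± 2·547.381 → [-326.1, 1863.4]
Outside: 2799 → excluded.
Retained (n=15): Σ = 9500, mean = 9500/15 = 633.333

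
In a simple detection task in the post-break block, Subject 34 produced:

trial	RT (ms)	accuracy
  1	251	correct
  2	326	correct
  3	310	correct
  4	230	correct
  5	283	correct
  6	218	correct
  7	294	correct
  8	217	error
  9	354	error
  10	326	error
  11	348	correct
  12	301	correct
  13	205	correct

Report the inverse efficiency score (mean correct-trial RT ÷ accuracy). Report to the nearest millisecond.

Correct trials (n=10): 251, 326, 310, 230, 283, 218, 294, 348, 301, 205
Mean correct RT = 2766/10 = 276.6000 ms
Proportion correct = 10/13
IES = 276.6000 / (10/13) = 359.580 ms

360 ms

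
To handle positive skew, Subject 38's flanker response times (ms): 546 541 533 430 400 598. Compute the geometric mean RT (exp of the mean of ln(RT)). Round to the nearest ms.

503 ms

ln(RT): 6.3026, 6.2934, 6.2785, 6.0638, 5.9915, 6.3936
Mean ln(RT) = 37.3234/6 = 6.22057
Geometric mean = exp(6.22057) = 502.99 ms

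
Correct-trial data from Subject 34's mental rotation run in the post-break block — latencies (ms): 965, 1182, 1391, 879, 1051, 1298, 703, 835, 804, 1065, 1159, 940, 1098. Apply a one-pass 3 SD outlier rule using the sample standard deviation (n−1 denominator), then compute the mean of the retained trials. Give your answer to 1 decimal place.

1028.5 ms

n = 13, ΣRT = 13370, M = 1028.462
Σ(x−M)² = 479305.23; s = √(479305.23/12) = 199.855
Cutoffs: 1028.462 ± 3·199.855 → [428.9, 1628.0]
No RTs fall outside the cutoffs; all 13 retained. Mean = 13370/13 = 1028.462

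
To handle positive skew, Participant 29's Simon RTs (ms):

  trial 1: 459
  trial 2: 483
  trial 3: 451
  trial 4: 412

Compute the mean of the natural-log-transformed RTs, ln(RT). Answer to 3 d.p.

ln(RT): 6.1291, 6.1800, 6.1115, 6.0210
Σ ln(RT) = 24.4416
Mean = 24.4416/4 = 6.11039

6.110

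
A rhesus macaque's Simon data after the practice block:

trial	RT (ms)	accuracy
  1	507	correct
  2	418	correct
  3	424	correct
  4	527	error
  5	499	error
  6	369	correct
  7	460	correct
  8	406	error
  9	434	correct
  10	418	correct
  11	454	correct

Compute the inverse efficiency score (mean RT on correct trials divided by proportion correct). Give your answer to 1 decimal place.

598.8 ms

Correct trials (n=8): 507, 418, 424, 369, 460, 434, 418, 454
Mean correct RT = 3484/8 = 435.5000 ms
Proportion correct = 8/11
IES = 435.5000 / (8/11) = 598.812 ms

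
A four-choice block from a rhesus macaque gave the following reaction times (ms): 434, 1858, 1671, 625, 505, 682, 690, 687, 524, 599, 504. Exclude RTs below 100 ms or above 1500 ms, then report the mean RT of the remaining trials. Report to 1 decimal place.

583.3 ms

Excluded: 1671, 1858
Retained (n=9): Σ = 5250
Mean = 5250/9 = 583.3333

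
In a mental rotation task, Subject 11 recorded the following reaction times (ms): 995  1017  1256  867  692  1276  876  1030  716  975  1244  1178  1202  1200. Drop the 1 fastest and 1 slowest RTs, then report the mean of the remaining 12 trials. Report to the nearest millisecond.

1046 ms

Sorted: 692, 716, 867, 876, 975, 995, 1017, 1030, 1178, 1200, 1202, 1244, 1256, 1276
Drop lowest 1 (692) and highest 1 (1276)
Remaining (n=12): Σ = 12556, mean = 12556/12 = 1046.333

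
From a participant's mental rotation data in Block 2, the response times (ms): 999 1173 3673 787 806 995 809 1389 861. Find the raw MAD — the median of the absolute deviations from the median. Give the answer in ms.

Sorted: 787, 806, 809, 861, 995, 999, 1173, 1389, 3673 → median = 995
|x − 995|: 4, 178, 2678, 208, 189, 0, 186, 394, 134
Sorted deviations: 0, 4, 134, 178, 186, 189, 208, 394, 2678 → MAD = 186

186 ms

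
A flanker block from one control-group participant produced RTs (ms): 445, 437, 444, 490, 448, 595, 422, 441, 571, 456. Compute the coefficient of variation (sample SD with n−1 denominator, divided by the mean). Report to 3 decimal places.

0.126

n = 10, Σ = 4749, M = 474.9000
Σ(x−M)² = 32200.900; s = √(32200.900/9) = 59.8154
CV = 59.8154 / 474.9000 = 0.12595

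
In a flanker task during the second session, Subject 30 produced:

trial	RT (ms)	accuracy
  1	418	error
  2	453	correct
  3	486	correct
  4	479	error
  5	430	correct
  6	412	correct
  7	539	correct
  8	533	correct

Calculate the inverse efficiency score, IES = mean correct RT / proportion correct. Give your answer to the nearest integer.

Correct trials (n=6): 453, 486, 430, 412, 539, 533
Mean correct RT = 2853/6 = 475.5000 ms
Proportion correct = 6/8
IES = 475.5000 / (6/8) = 634.000 ms

634 ms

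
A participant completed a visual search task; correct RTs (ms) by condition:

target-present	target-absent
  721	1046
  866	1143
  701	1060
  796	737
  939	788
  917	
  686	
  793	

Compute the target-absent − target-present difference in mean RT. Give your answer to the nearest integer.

M(target-present) = 6419/8 = 802.375
M(target-absent) = 4774/5 = 954.800
Difference = 954.800 − 802.375 = 152.425 ms

152 ms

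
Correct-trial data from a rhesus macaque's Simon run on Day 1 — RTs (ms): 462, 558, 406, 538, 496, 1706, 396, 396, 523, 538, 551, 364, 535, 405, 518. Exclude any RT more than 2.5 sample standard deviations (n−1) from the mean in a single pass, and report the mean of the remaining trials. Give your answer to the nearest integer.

n = 15, ΣRT = 8392, M = 559.467
Σ(x−M)² = 1471771.73; s = √(1471771.73/14) = 324.232
Cutoffs: 559.467 ± 2.5·324.232 → [-251.1, 1370.0]
Outside: 1706 → excluded.
Retained (n=14): Σ = 6686, mean = 6686/14 = 477.571

478 ms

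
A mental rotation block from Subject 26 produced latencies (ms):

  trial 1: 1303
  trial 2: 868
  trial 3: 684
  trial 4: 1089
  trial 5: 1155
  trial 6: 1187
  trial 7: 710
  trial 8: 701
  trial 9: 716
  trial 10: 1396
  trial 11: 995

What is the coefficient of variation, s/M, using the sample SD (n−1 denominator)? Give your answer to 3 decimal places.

n = 11, Σ = 10804, M = 982.1818
Σ(x−M)² = 683509.636; s = √(683509.636/10) = 261.4402
CV = 261.4402 / 982.1818 = 0.26618

0.266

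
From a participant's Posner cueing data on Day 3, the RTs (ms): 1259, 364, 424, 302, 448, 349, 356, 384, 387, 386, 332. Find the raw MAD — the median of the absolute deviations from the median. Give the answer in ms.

35 ms

Sorted: 302, 332, 349, 356, 364, 384, 386, 387, 424, 448, 1259 → median = 384
|x − 384|: 875, 20, 40, 82, 64, 35, 28, 0, 3, 2, 52
Sorted deviations: 0, 2, 3, 20, 28, 35, 40, 52, 64, 82, 875 → MAD = 35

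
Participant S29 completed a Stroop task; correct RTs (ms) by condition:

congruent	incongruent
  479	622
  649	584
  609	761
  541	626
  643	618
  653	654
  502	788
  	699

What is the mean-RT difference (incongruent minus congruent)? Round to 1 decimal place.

86.7 ms

M(congruent) = 4076/7 = 582.286
M(incongruent) = 5352/8 = 669.000
Difference = 669.000 − 582.286 = 86.714 ms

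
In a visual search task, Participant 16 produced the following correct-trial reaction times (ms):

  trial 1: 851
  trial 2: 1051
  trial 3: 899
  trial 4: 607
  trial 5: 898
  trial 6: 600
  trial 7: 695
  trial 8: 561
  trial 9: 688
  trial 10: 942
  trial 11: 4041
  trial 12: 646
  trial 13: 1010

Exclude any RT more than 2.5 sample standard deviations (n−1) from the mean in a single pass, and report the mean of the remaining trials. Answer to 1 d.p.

787.3 ms

n = 13, ΣRT = 13489, M = 1037.615
Σ(x−M)² = 10101013.08; s = √(10101013.08/12) = 917.470
Cutoffs: 1037.615 ± 2.5·917.470 → [-1256.1, 3331.3]
Outside: 4041 → excluded.
Retained (n=12): Σ = 9448, mean = 9448/12 = 787.333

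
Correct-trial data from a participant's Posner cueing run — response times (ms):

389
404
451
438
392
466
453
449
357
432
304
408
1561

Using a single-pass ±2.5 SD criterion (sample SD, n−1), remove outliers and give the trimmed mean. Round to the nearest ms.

n = 13, ΣRT = 6504, M = 500.308
Σ(x−M)² = 1243084.77; s = √(1243084.77/12) = 321.855
Cutoffs: 500.308 ± 2.5·321.855 → [-304.3, 1304.9]
Outside: 1561 → excluded.
Retained (n=12): Σ = 4943, mean = 4943/12 = 411.917

412 ms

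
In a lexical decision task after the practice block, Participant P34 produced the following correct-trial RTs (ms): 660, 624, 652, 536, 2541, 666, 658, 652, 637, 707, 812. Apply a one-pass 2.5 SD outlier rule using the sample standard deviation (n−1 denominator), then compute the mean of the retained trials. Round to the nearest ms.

n = 11, ΣRT = 9145, M = 831.364
Σ(x−M)² = 3257822.55; s = √(3257822.55/10) = 570.773
Cutoffs: 831.364 ± 2.5·570.773 → [-595.6, 2258.3]
Outside: 2541 → excluded.
Retained (n=10): Σ = 6604, mean = 6604/10 = 660.400

660 ms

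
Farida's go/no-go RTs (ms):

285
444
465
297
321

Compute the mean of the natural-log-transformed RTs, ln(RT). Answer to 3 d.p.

5.871

ln(RT): 5.6525, 6.0958, 6.1420, 5.6937, 5.7714
Σ ln(RT) = 29.3555
Mean = 29.3555/5 = 5.87110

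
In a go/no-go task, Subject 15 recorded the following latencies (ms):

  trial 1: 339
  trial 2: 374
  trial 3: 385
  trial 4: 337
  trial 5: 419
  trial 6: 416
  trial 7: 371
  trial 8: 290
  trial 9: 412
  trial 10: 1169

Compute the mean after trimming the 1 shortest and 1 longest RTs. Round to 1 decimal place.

Sorted: 290, 337, 339, 371, 374, 385, 412, 416, 419, 1169
Drop lowest 1 (290) and highest 1 (1169)
Remaining (n=8): Σ = 3053, mean = 3053/8 = 381.625

381.6 ms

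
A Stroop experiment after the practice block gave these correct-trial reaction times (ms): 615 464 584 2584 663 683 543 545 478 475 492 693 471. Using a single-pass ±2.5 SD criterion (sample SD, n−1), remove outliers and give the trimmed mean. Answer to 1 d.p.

n = 13, ΣRT = 9290, M = 714.615
Σ(x−M)² = 3869051.08; s = √(3869051.08/12) = 567.821
Cutoffs: 714.615 ± 2.5·567.821 → [-704.9, 2134.2]
Outside: 2584 → excluded.
Retained (n=12): Σ = 6706, mean = 6706/12 = 558.833

558.8 ms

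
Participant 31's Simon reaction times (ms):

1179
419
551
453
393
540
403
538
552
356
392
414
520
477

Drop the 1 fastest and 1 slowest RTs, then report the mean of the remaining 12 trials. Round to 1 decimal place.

471.0 ms

Sorted: 356, 392, 393, 403, 414, 419, 453, 477, 520, 538, 540, 551, 552, 1179
Drop lowest 1 (356) and highest 1 (1179)
Remaining (n=12): Σ = 5652, mean = 5652/12 = 471.000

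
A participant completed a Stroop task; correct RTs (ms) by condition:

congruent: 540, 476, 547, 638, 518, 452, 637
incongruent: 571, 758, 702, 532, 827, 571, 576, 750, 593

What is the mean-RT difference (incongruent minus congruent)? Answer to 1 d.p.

109.3 ms

M(congruent) = 3808/7 = 544.000
M(incongruent) = 5880/9 = 653.333
Difference = 653.333 − 544.000 = 109.333 ms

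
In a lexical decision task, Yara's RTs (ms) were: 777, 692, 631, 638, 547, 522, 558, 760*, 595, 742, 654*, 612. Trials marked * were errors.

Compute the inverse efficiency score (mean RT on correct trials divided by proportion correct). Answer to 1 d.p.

Correct trials (n=10): 777, 692, 631, 638, 547, 522, 558, 595, 742, 612
Mean correct RT = 6314/10 = 631.4000 ms
Proportion correct = 10/12
IES = 631.4000 / (10/12) = 757.680 ms

757.7 ms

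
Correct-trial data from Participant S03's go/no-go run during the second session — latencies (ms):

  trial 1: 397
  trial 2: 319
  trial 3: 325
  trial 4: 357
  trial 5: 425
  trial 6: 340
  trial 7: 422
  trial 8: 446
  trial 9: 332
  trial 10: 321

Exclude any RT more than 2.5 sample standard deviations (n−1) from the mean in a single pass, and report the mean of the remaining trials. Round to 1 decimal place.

368.4 ms

n = 10, ΣRT = 3684, M = 368.400
Σ(x−M)² = 21748.40; s = √(21748.40/9) = 49.158
Cutoffs: 368.400 ± 2.5·49.158 → [245.5, 491.3]
No RTs fall outside the cutoffs; all 10 retained. Mean = 3684/10 = 368.400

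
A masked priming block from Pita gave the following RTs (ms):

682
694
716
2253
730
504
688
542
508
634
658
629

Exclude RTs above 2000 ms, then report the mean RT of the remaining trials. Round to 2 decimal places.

635.00 ms

Excluded: 2253
Retained (n=11): Σ = 6985
Mean = 6985/11 = 635.0000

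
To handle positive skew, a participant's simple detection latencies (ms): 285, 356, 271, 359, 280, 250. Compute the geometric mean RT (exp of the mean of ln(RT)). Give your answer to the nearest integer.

ln(RT): 5.6525, 5.8749, 5.6021, 5.8833, 5.6348, 5.5215
Mean ln(RT) = 34.1691/6 = 5.69485
Geometric mean = exp(5.69485) = 297.33 ms

297 ms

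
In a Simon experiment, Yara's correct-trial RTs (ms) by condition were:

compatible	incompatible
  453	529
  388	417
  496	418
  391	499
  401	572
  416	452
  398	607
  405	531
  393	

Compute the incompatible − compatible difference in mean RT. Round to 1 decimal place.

M(compatible) = 3741/9 = 415.667
M(incompatible) = 4025/8 = 503.125
Difference = 503.125 − 415.667 = 87.458 ms

87.5 ms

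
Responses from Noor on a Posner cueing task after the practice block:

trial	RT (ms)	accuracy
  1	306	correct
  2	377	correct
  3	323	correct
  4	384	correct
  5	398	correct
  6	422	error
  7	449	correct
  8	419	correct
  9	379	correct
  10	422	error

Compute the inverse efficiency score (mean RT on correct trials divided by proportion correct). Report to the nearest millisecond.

474 ms

Correct trials (n=8): 306, 377, 323, 384, 398, 449, 419, 379
Mean correct RT = 3035/8 = 379.3750 ms
Proportion correct = 8/10
IES = 379.3750 / (8/10) = 474.219 ms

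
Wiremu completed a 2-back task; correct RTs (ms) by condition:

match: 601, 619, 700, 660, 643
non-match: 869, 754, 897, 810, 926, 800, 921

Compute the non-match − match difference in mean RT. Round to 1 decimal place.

M(match) = 3223/5 = 644.600
M(non-match) = 5977/7 = 853.857
Difference = 853.857 − 644.600 = 209.257 ms

209.3 ms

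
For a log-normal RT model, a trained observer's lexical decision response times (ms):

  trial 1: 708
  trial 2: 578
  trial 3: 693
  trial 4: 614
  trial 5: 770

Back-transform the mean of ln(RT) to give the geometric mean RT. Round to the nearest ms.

ln(RT): 6.5624, 6.3596, 6.5410, 6.4200, 6.6464
Mean ln(RT) = 32.5294/5 = 6.50589
Geometric mean = exp(6.50589) = 669.07 ms

669 ms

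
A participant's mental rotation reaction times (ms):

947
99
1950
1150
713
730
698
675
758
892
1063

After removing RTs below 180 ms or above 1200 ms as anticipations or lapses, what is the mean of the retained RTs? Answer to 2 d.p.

Excluded: 99, 1950
Retained (n=9): Σ = 7626
Mean = 7626/9 = 847.3333

847.33 ms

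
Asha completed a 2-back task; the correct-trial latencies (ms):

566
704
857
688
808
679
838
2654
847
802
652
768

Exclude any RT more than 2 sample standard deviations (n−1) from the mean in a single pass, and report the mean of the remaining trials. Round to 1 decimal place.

n = 12, ΣRT = 10863, M = 905.250
Σ(x−M)² = 3425440.25; s = √(3425440.25/11) = 558.036
Cutoffs: 905.250 ± 2·558.036 → [-210.8, 2021.3]
Outside: 2654 → excluded.
Retained (n=11): Σ = 8209, mean = 8209/11 = 746.273

746.3 ms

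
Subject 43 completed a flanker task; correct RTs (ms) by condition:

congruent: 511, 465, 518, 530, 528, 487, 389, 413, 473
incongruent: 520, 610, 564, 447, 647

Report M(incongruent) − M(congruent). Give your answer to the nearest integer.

78 ms

M(congruent) = 4314/9 = 479.333
M(incongruent) = 2788/5 = 557.600
Difference = 557.600 − 479.333 = 78.267 ms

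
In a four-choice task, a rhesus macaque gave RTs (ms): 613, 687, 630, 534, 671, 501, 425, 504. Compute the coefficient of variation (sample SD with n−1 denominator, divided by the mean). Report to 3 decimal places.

0.163

n = 8, Σ = 4565, M = 570.6250
Σ(x−M)² = 60773.875; s = √(60773.875/7) = 93.1772
CV = 93.1772 / 570.6250 = 0.16329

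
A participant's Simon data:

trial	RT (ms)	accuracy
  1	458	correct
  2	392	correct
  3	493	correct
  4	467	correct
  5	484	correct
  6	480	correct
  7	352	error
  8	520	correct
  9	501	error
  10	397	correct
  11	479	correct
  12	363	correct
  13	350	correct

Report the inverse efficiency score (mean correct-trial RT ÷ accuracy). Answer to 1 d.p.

524.6 ms

Correct trials (n=11): 458, 392, 493, 467, 484, 480, 520, 397, 479, 363, 350
Mean correct RT = 4883/11 = 443.9091 ms
Proportion correct = 11/13
IES = 443.9091 / (11/13) = 524.620 ms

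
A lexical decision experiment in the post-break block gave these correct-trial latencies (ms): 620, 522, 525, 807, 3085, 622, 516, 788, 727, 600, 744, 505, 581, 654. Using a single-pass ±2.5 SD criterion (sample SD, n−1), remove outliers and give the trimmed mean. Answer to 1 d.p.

n = 14, ΣRT = 11296, M = 806.857
Σ(x−M)² = 5723175.71; s = √(5723175.71/13) = 663.509
Cutoffs: 806.857 ± 2.5·663.509 → [-851.9, 2465.6]
Outside: 3085 → excluded.
Retained (n=13): Σ = 8211, mean = 8211/13 = 631.615

631.6 ms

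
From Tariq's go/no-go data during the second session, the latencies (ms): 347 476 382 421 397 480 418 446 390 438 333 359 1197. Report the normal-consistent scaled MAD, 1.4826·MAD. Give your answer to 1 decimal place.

Sorted: 333, 347, 359, 382, 390, 397, 418, 421, 438, 446, 476, 480, 1197 → median = 418
|x − 418| sorted: 0, 3, 20, 21, 28, 28, 36, 58, 59, 62, 71, 85, 779 → MAD = 36
Robust SD ≈ 1.4826 × 36 = 53.374

53.4 ms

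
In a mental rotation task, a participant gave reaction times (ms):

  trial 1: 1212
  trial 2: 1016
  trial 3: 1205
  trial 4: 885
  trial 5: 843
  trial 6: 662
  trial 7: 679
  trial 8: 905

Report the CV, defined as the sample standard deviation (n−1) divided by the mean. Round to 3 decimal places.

n = 8, Σ = 7407, M = 925.8750
Σ(x−M)² = 307452.875; s = √(307452.875/7) = 209.5754
CV = 209.5754 / 925.8750 = 0.22635

0.226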